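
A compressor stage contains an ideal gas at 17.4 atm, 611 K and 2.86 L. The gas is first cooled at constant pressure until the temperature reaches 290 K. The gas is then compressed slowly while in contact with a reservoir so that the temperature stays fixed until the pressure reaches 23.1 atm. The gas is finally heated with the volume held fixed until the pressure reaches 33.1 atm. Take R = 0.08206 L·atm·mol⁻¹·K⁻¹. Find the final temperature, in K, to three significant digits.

P constant ⇒ V ∝ T: P₂ = P₁; V₂ = V₁·(T₂/T₁) = 1.357 L.
T constant ⇒ Boyle's law P V = const: T₃ = T₂; V₃ = V₂·(P₂/P₃) = 1.022 L.
Isochoric, so P/T is constant: V₄ = V₃; T₄ = T₃·(P₄/P₃) = 415.5 K.

T₄ ≈ 416 K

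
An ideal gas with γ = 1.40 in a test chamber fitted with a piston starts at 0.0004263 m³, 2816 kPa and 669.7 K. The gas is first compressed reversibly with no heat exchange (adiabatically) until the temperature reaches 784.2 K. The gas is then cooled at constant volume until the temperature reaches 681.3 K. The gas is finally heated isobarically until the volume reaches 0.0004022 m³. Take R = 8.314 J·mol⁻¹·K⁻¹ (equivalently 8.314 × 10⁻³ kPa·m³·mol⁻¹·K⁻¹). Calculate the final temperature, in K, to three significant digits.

Reversible adiabatic, γ = 1.40: P₂ = P₁·(T₂/T₁)^(γ/(γ−1)) = 4893 kPa; V₂ = V₁·(T₁/T₂)^(1/(γ−1)) = 0.0002873 m³.
Isochoric, so P/T is constant: V₃ = V₂; P₃ = P₂·(T₃/T₂) = 4251 kPa.
P constant ⇒ V ∝ T: P₄ = P₃; T₄ = T₃·(V₄/V₃) = 953.7 K.

T₄ ≈ 954 K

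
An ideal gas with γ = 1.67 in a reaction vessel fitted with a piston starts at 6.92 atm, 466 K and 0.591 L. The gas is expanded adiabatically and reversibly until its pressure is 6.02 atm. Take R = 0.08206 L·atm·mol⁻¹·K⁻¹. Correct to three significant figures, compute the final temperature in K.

T₂ ≈ 441 K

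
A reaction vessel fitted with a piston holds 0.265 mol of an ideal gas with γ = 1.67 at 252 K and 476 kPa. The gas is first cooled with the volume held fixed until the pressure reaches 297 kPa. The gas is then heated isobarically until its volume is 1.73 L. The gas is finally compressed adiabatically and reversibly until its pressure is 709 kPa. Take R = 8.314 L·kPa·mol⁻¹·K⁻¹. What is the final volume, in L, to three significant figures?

V₄ ≈ 1.03 L

From PV = nRT: V₁ = nRT₁/P₁ = 1.166 L.
Isochoric, so P/T is constant: V₂ = V₁; T₂ = T₁·(P₂/P₁) = 157.2 K.
P constant ⇒ V ∝ T: P₃ = P₂; T₃ = T₂·(V₃/V₂) = 233.2 K.
Adiabatic (γ = 1.67), T V^(γ−1) and P V^γ constant: T₄ = T₃·(P₄/P₃)^((γ−1)/γ) = 330.6 K; V₄ = V₃·(P₃/P₄)^(1/γ) = 1.027 L.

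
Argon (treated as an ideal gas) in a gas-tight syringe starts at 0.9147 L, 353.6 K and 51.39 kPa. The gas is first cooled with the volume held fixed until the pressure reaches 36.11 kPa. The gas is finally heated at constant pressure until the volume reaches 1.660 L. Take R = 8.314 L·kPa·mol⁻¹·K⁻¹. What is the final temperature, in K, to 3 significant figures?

Isochoric, so P/T is constant: V₂ = V₁; T₂ = T₁·(P₂/P₁) = 248.5 K.
P constant ⇒ V ∝ T: P₃ = P₂; T₃ = T₂·(V₃/V₂) = 450.9 K.

T₃ ≈ 451 K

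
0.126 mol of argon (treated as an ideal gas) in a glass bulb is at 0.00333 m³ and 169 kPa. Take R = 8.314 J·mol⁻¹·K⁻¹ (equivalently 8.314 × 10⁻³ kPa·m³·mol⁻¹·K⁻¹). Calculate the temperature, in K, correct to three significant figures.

PV = nRT ⇒ T = PV/(nR) = (169 × 0.00333) / (0.126 × 8.314 × 10⁻³)

T ≈ 537 K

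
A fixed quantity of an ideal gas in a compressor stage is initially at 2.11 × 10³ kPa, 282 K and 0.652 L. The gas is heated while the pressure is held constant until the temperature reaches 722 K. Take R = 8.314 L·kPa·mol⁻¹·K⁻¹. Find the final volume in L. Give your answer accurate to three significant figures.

V₂ ≈ 1.67 L

Isobaric, so V/T is constant: P₂ = P₁; V₂ = V₁·(T₂/T₁) = 1.669 L.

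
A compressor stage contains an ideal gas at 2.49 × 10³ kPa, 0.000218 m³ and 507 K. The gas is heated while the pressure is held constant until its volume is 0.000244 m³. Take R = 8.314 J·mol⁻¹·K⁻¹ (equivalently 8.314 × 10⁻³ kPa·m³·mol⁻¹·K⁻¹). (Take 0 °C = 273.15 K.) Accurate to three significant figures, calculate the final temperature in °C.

T₂ ≈ 294 °C

P constant ⇒ V ∝ T: P₂ = P₁; T₂ = T₁·(V₂/V₁) = 567.5 K.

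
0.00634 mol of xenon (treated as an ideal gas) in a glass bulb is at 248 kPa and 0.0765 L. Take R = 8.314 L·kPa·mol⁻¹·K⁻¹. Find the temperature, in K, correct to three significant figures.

PV = nRT ⇒ T = PV/(nR) = (248 × 0.0765) / (0.00634 × 8.314)

T ≈ 360 K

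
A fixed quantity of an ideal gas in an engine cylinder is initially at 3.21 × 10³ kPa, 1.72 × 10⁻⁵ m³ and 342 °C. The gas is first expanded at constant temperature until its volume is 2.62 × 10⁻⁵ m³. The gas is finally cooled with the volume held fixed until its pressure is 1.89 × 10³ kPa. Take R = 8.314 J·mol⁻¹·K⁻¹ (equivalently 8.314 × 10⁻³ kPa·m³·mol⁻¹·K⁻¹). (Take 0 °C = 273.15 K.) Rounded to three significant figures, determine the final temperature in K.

T₃ ≈ 552 K

Convert: T₁ = 615.1 K.
T constant ⇒ Boyle's law P V = const: T₂ = T₁; P₂ = P₁·(V₁/V₂) = 2107 kPa.
Isochoric, so P/T is constant: V₃ = V₂; T₃ = T₂·(P₃/P₂) = 551.7 K.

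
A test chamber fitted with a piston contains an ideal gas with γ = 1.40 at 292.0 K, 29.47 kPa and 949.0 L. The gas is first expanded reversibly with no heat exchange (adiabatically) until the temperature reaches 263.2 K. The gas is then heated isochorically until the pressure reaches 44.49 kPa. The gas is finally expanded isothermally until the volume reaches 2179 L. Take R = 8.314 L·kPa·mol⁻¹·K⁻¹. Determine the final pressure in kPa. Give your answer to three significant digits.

P₄ ≈ 25.1 kPa

Adiabatic (γ = 1.40), T V^(γ−1) and P V^γ constant: P₂ = P₁·(T₂/T₁)^(γ/(γ−1)) = 20.49 kPa; V₂ = V₁·(T₁/T₂)^(1/(γ−1)) = 1230 L.
V constant ⇒ P ∝ T: V₃ = V₂; T₃ = T₂·(P₃/P₂) = 571.5 K.
Isothermal, so P V is constant: T₄ = T₃; P₄ = P₃·(V₃/V₄) = 25.12 kPa.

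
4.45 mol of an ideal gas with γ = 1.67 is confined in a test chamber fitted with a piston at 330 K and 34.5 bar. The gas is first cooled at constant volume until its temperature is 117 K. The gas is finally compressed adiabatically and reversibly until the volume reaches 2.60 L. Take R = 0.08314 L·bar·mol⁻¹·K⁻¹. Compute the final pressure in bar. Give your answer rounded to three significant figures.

P₃ ≈ 20.5 bar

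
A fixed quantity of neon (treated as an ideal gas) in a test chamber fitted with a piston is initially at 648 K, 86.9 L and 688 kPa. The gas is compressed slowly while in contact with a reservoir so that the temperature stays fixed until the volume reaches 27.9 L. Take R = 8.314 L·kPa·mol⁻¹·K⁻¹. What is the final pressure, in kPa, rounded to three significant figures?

P₂ ≈ 2.14e+03 kPa

Isothermal, so P V is constant: T₂ = T₁; P₂ = P₁·(V₁/V₂) = 2143 kPa.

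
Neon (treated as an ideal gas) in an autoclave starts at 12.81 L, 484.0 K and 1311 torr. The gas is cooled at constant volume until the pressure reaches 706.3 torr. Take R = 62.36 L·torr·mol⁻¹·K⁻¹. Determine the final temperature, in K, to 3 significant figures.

T₂ ≈ 261 K

Isochoric, so P/T is constant: V₂ = V₁; T₂ = T₁·(P₂/P₁) = 260.8 K.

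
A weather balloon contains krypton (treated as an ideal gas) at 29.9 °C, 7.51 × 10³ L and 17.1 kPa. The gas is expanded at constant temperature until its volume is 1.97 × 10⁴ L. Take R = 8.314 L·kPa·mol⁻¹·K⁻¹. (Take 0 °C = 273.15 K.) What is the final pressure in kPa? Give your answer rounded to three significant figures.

P₂ ≈ 6.52 kPa

Convert: T₁ = 303.0 K.
Isothermal, so P V is constant: T₂ = T₁; P₂ = P₁·(V₁/V₂) = 6.519 kPa.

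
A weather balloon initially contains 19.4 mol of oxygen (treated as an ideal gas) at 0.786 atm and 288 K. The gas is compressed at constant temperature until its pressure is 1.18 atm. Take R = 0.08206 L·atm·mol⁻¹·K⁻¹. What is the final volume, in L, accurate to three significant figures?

V₂ ≈ 389 L

From PV = nRT: V₁ = nRT₁/P₁ = 583.3 L.
T constant ⇒ Boyle's law P V = const: T₂ = T₁; V₂ = V₁·(P₁/P₂) = 388.5 L.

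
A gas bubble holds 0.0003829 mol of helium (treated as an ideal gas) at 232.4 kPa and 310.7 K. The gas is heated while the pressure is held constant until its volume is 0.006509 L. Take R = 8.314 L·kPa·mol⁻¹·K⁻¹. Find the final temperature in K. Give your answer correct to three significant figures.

T₂ ≈ 475 K

From PV = nRT: V₁ = nRT₁/P₁ = 0.004256 L.
P constant ⇒ V ∝ T: P₂ = P₁; T₂ = T₁·(V₂/V₁) = 475.2 K.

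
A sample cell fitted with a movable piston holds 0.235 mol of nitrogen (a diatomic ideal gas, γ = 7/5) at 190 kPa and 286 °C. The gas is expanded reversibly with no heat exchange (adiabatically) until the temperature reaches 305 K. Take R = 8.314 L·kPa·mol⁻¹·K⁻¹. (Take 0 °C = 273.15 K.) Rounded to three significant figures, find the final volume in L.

V₂ ≈ 26.2 L

Convert: T₁ = 559.1 K.
From PV = nRT: V₁ = nRT₁/P₁ = 5.750 L.
Adiabatic (γ = 7/5), T V^(γ−1) and P V^γ constant: P₂ = P₁·(T₂/T₁)^(γ/(γ−1)) = 22.77 kPa; V₂ = V₁·(T₁/T₂)^(1/(γ−1)) = 26.17 L.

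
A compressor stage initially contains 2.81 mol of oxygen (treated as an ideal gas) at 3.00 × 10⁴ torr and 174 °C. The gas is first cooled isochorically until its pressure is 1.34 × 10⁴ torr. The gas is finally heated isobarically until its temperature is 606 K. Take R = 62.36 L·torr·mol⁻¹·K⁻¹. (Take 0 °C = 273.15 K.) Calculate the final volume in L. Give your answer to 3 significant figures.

V₃ ≈ 7.92 L

Convert: T₁ = 447.1 K.
From PV = nRT: V₁ = nRT₁/P₁ = 2.612 L.
Isochoric, so P/T is constant: V₂ = V₁; T₂ = T₁·(P₂/P₁) = 199.7 K.
Isobaric, so V/T is constant: P₃ = P₂; V₃ = V₂·(T₃/T₂) = 7.925 L.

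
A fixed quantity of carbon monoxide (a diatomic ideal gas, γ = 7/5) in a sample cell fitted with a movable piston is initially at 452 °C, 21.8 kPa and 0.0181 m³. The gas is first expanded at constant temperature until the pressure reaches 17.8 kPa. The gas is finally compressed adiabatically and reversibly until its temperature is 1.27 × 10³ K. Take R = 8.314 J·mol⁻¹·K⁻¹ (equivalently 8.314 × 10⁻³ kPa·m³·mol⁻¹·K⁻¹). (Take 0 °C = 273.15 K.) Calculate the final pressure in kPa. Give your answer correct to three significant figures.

P₃ ≈ 127 kPa

Convert: T₁ = 725.1 K.
Isothermal, so P V is constant: T₂ = T₁; V₂ = V₁·(P₁/P₂) = 0.02217 m³.
Reversible adiabatic, γ = 7/5: P₃ = P₂·(T₃/T₂)^(γ/(γ−1)) = 126.5 kPa; V₃ = V₂·(T₂/T₃)^(1/(γ−1)) = 0.005461 m³.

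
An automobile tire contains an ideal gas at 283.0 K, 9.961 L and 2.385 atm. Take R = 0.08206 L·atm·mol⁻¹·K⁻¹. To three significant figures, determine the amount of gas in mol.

PV = nRT ⇒ n = PV/(RT) = (2.385 × 9.961) / (0.08206 × 283.0)

n ≈ 1.02 mol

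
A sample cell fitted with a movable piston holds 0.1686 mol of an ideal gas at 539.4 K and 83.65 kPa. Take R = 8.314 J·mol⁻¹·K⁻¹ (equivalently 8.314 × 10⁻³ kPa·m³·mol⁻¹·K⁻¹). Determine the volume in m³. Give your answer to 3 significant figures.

PV = nRT ⇒ V = nRT/P = (0.1686 × 8.314 × 10⁻³ × 539.4) / 83.65

V ≈ 0.00904 m³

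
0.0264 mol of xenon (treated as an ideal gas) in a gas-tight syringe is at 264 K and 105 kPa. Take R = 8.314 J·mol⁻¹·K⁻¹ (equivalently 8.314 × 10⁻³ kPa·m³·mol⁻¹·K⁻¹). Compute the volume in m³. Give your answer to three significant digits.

V ≈ 0.000552 m³

PV = nRT ⇒ V = nRT/P = (0.0264 × 8.314 × 10⁻³ × 264) / 105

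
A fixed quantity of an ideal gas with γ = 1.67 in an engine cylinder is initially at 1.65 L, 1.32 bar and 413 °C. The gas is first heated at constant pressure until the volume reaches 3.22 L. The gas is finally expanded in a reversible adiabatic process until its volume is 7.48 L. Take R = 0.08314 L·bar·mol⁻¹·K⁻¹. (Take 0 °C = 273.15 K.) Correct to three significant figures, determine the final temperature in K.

T₃ ≈ 761 K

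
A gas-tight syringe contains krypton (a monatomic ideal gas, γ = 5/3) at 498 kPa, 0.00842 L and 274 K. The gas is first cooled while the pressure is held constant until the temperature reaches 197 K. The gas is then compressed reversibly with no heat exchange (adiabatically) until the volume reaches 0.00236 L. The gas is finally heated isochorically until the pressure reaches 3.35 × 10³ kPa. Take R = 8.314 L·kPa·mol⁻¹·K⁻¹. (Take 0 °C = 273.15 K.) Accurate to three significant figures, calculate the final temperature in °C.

T₄ ≈ 243 °C

Isobaric, so V/T is constant: P₂ = P₁; V₂ = V₁·(T₂/T₁) = 0.006054 L.
Adiabatic (γ = 5/3), T V^(γ−1) and P V^γ constant: T₃ = T₂·(V₂/V₃)^(γ−1) = 369.2 K; P₃ = P₂·(V₂/V₃)^γ = 2394 kPa.
Isochoric, so P/T is constant: V₄ = V₃; T₄ = T₃·(P₄/P₃) = 516.6 K.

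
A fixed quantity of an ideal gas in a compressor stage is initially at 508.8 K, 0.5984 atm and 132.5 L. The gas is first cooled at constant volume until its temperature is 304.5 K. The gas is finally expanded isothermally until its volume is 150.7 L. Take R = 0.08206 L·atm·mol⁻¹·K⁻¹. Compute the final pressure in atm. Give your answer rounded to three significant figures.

P₃ ≈ 0.315 atm

Isochoric, so P/T is constant: V₂ = V₁; P₂ = P₁·(T₂/T₁) = 0.3581 atm.
T constant ⇒ Boyle's law P V = const: T₃ = T₂; P₃ = P₂·(V₂/V₃) = 0.3149 atm.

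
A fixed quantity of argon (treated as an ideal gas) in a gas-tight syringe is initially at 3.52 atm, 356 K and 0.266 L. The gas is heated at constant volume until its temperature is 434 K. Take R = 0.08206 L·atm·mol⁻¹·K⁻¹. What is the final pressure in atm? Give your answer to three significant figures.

P₂ ≈ 4.29 atm

Isochoric, so P/T is constant: V₂ = V₁; P₂ = P₁·(T₂/T₁) = 4.291 atm.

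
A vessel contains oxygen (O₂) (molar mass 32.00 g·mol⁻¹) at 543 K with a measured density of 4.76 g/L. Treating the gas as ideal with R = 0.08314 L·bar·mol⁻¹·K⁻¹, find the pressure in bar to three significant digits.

ρ = PM/(RT) ⇒ P = ρRT/M = (4.76 × 0.08314 × 543.0) / 32.00

P ≈ 6.72 bar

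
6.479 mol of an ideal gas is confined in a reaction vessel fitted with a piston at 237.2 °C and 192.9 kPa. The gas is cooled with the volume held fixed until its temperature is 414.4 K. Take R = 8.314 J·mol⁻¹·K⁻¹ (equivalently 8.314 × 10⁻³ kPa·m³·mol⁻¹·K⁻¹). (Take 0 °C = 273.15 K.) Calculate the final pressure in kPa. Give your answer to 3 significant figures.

Convert: T₁ = 510.3 K.
From PV = nRT: V₁ = nRT₁/P₁ = 0.1425 m³.
V constant ⇒ P ∝ T: V₂ = V₁; P₂ = P₁·(T₂/T₁) = 156.6 kPa.

P₂ ≈ 157 kPa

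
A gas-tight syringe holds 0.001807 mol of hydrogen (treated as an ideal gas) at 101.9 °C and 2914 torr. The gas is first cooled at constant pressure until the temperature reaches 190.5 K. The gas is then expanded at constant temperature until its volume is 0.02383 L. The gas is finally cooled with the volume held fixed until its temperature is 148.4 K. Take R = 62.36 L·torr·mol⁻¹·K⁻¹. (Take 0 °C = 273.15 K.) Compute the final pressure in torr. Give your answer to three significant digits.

Convert: T₁ = 375.0 K.
From PV = nRT: V₁ = nRT₁/P₁ = 0.01450 L.
Isobaric, so V/T is constant: P₂ = P₁; V₂ = V₁·(T₂/T₁) = 0.007367 L.
Isothermal, so P V is constant: T₃ = T₂; P₃ = P₂·(V₂/V₃) = 900.8 torr.
Isochoric, so P/T is constant: V₄ = V₃; P₄ = P₃·(T₄/T₃) = 701.7 torr.

P₄ ≈ 702 torr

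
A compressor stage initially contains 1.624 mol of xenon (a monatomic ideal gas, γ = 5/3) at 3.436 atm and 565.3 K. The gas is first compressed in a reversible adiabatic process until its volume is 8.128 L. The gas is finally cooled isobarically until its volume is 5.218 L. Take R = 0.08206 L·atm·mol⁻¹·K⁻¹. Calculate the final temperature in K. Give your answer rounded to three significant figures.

From PV = nRT: V₁ = nRT₁/P₁ = 21.93 L.
Reversible adiabatic, γ = 5/3: T₂ = T₁·(V₁/V₂)^(γ−1) = 1095 K; P₂ = P₁·(V₁/V₂)^γ = 17.96 atm.
P constant ⇒ V ∝ T: P₃ = P₂; T₃ = T₂·(V₃/V₂) = 703.2 K.

T₃ ≈ 703 K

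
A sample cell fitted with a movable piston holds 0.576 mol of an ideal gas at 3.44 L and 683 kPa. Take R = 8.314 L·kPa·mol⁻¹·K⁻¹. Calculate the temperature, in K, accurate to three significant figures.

PV = nRT ⇒ T = PV/(nR) = (683 × 3.44) / (0.576 × 8.314)

T ≈ 491 K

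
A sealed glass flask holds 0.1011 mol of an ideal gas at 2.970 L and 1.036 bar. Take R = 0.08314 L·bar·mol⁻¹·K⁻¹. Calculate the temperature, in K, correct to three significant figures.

PV = nRT ⇒ T = PV/(nR) = (1.036 × 2.970) / (0.1011 × 0.08314)

T ≈ 366 K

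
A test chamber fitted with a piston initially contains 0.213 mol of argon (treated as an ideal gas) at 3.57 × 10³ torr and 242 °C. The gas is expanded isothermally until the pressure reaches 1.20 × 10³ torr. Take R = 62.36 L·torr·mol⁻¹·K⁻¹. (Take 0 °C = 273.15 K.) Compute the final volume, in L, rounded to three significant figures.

Convert: T₁ = 515.1 K.
From PV = nRT: V₁ = nRT₁/P₁ = 1.917 L.
Isothermal, so P V is constant: T₂ = T₁; V₂ = V₁·(P₁/P₂) = 5.702 L.

V₂ ≈ 5.70 L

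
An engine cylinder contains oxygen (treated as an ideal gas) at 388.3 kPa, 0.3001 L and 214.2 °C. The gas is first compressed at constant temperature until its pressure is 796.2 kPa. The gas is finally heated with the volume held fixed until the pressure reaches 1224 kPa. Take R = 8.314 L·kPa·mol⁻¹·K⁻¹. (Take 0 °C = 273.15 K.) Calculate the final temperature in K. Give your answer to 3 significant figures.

T₃ ≈ 749 K

Convert: T₁ = 487.3 K.
Isothermal, so P V is constant: T₂ = T₁; V₂ = V₁·(P₁/P₂) = 0.1464 L.
Isochoric, so P/T is constant: V₃ = V₂; T₃ = T₂·(P₃/P₂) = 749.2 K.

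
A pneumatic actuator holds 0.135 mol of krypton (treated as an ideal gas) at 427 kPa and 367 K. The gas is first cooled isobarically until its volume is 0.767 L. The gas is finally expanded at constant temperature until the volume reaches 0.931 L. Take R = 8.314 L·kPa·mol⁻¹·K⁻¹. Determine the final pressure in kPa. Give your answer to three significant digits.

P₃ ≈ 352 kPa

From PV = nRT: V₁ = nRT₁/P₁ = 0.9647 L.
P constant ⇒ V ∝ T: P₂ = P₁; T₂ = T₁·(V₂/V₁) = 291.8 K.
Isothermal, so P V is constant: T₃ = T₂; P₃ = P₂·(V₂/V₃) = 351.8 kPa.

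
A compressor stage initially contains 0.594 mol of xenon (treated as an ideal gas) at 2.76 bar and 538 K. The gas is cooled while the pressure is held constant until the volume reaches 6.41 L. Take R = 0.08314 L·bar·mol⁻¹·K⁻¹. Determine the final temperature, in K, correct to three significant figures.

T₂ ≈ 358 K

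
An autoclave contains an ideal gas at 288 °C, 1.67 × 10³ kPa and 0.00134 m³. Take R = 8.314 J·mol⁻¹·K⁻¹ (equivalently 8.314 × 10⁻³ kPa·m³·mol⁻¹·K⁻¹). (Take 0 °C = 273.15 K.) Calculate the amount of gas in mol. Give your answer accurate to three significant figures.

Convert: T = 561.15 K.
PV = nRT ⇒ n = PV/(RT) = (1.67e+03 × 0.00134) / (8.314 × 10⁻³ × 561.15)

n ≈ 0.480 mol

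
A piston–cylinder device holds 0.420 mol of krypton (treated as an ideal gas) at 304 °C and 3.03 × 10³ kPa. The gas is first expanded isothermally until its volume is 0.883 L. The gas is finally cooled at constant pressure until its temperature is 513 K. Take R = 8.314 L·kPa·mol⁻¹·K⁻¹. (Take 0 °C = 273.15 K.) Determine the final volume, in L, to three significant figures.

V₃ ≈ 0.785 L

Convert: T₁ = 577.1 K.
From PV = nRT: V₁ = nRT₁/P₁ = 0.6651 L.
T constant ⇒ Boyle's law P V = const: T₂ = T₁; P₂ = P₁·(V₁/V₂) = 2282 kPa.
P constant ⇒ V ∝ T: P₃ = P₂; V₃ = V₂·(T₃/T₂) = 0.7849 L.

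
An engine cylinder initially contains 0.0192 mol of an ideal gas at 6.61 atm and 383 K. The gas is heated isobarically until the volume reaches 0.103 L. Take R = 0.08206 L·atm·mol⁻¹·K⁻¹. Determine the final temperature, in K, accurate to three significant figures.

From PV = nRT: V₁ = nRT₁/P₁ = 0.09129 L.
Isobaric, so V/T is constant: P₂ = P₁; T₂ = T₁·(V₂/V₁) = 432.1 K.

T₂ ≈ 432 K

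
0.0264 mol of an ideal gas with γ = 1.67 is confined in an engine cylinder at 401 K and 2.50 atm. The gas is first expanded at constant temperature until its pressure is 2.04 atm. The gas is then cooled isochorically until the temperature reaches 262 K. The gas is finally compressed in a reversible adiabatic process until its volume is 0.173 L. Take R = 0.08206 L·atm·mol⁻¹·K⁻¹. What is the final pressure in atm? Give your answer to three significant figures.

From PV = nRT: V₁ = nRT₁/P₁ = 0.3475 L.
T constant ⇒ Boyle's law P V = const: T₂ = T₁; V₂ = V₁·(P₁/P₂) = 0.4258 L.
Isochoric, so P/T is constant: V₃ = V₂; P₃ = P₂·(T₃/T₂) = 1.333 atm.
Reversible adiabatic, γ = 1.67: T₄ = T₃·(V₃/V₄)^(γ−1) = 479.1 K; P₄ = P₃·(V₃/V₄)^γ = 5.999 atm.

P₄ ≈ 6.00 atm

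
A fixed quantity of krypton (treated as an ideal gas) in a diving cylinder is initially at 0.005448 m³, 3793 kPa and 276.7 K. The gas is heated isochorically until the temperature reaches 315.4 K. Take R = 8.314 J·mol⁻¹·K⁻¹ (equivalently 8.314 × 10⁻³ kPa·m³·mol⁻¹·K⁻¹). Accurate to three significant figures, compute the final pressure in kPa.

V constant ⇒ P ∝ T: V₂ = V₁; P₂ = P₁·(T₂/T₁) = 4323 kPa.

P₂ ≈ 4.32e+03 kPa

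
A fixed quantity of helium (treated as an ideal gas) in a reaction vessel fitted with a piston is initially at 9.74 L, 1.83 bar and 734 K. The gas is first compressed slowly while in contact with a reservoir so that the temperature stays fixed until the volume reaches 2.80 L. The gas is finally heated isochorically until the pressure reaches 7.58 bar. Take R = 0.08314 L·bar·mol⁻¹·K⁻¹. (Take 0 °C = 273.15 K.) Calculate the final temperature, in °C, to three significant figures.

Isothermal, so P V is constant: T₂ = T₁; P₂ = P₁·(V₁/V₂) = 6.366 bar.
V constant ⇒ P ∝ T: V₃ = V₂; T₃ = T₂·(P₃/P₂) = 874.0 K.

T₃ ≈ 601 °C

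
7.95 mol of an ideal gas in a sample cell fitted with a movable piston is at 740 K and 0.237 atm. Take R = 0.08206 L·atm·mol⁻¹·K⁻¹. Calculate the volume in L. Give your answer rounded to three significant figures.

PV = nRT ⇒ V = nRT/P = (7.95 × 0.08206 × 740) / 0.237

V ≈ 2.04e+03 L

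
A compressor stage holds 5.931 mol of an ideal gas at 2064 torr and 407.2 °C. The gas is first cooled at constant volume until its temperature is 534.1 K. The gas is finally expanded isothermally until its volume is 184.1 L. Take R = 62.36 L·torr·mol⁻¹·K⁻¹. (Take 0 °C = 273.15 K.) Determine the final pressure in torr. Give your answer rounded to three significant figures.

Convert: T₁ = 680.3 K.
From PV = nRT: V₁ = nRT₁/P₁ = 121.9 L.
V constant ⇒ P ∝ T: V₂ = V₁; P₂ = P₁·(T₂/T₁) = 1620 torr.
Isothermal, so P V is constant: T₃ = T₂; P₃ = P₂·(V₂/V₃) = 1073 torr.

P₃ ≈ 1.07e+03 torr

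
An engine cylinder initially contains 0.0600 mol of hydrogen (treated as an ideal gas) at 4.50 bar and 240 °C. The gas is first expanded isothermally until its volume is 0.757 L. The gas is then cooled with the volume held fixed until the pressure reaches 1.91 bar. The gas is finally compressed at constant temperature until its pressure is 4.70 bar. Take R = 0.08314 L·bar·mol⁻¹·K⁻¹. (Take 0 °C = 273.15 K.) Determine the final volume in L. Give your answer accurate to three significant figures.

V₄ ≈ 0.308 L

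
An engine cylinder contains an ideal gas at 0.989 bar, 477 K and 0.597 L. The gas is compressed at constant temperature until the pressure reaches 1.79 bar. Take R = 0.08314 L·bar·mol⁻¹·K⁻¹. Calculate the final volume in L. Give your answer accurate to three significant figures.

V₂ ≈ 0.330 L

Isothermal, so P V is constant: T₂ = T₁; V₂ = V₁·(P₁/P₂) = 0.3299 L.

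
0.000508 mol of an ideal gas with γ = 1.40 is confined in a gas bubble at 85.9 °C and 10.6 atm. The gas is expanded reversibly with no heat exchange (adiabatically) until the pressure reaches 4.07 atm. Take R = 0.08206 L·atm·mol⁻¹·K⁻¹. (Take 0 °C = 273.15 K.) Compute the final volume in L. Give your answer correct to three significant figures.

V₂ ≈ 0.00280 L

Convert: T₁ = 359.0 K.
From PV = nRT: V₁ = nRT₁/P₁ = 0.001412 L.
Reversible adiabatic, γ = 1.40: T₂ = T₁·(P₂/P₁)^((γ−1)/γ) = 273.1 K; V₂ = V₁·(P₁/P₂)^(1/γ) = 0.002798 L.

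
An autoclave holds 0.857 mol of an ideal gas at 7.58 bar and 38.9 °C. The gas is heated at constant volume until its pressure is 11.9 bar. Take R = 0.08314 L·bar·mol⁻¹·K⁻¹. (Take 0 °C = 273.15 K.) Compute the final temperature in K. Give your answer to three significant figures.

T₂ ≈ 490 K

Convert: T₁ = 312.0 K.
From PV = nRT: V₁ = nRT₁/P₁ = 2.933 L.
Isochoric, so P/T is constant: V₂ = V₁; T₂ = T₁·(P₂/P₁) = 489.9 K.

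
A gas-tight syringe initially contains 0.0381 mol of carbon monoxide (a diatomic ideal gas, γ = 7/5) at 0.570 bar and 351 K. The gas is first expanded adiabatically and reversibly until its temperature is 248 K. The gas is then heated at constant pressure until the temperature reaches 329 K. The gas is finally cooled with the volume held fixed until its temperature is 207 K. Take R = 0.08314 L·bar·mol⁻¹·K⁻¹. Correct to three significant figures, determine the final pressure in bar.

From PV = nRT: V₁ = nRT₁/P₁ = 1.951 L.
Adiabatic (γ = 7/5), T V^(γ−1) and P V^γ constant: P₂ = P₁·(T₂/T₁)^(γ/(γ−1)) = 0.1690 bar; V₂ = V₁·(T₁/T₂)^(1/(γ−1)) = 4.648 L.
P constant ⇒ V ∝ T: P₃ = P₂; V₃ = V₂·(T₃/T₂) = 6.167 L.
V constant ⇒ P ∝ T: V₄ = V₃; P₄ = P₃·(T₄/T₃) = 0.1063 bar.

P₄ ≈ 0.106 bar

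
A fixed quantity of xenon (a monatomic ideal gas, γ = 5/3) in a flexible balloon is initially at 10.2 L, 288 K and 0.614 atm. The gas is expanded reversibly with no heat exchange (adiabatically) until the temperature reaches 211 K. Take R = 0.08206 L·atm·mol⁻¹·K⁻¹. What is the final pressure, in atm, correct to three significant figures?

Reversible adiabatic, γ = 5/3: P₂ = P₁·(T₂/T₁)^(γ/(γ−1)) = 0.2821 atm; V₂ = V₁·(T₁/T₂)^(1/(γ−1)) = 16.27 L.

P₂ ≈ 0.282 atm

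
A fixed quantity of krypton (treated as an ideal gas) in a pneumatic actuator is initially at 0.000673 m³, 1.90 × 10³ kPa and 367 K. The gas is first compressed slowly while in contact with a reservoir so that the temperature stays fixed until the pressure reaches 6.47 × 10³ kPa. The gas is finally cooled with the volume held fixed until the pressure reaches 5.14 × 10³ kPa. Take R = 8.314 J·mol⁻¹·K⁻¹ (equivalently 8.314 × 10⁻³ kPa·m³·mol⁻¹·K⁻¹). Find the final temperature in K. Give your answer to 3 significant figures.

T₃ ≈ 292 K

Isothermal, so P V is constant: T₂ = T₁; V₂ = V₁·(P₁/P₂) = 0.0001976 m³.
Isochoric, so P/T is constant: V₃ = V₂; T₃ = T₂·(P₃/P₂) = 291.6 K.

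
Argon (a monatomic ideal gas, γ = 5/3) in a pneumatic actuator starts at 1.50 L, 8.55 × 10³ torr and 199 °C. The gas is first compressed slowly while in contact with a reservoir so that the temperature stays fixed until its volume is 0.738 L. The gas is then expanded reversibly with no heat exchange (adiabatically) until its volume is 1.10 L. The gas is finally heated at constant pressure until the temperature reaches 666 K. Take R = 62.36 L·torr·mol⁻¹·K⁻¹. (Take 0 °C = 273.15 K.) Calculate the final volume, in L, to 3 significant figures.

Convert: T₁ = 472.1 K.
Isothermal, so P V is constant: T₂ = T₁; P₂ = P₁·(V₁/V₂) = 1.738e+04 torr.
Adiabatic (γ = 5/3), T V^(γ−1) and P V^γ constant: T₃ = T₂·(V₂/V₃)^(γ−1) = 361.8 K; P₃ = P₂·(V₂/V₃)^γ = 8935 torr.
Isobaric, so V/T is constant: P₄ = P₃; V₄ = V₃·(T₄/T₃) = 2.025 L.

V₄ ≈ 2.02 L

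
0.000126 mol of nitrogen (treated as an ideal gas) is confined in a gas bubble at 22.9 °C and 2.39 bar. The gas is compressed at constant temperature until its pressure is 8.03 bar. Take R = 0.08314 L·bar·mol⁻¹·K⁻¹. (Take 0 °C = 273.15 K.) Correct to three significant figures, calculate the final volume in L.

V₂ ≈ 0.000386 L

Convert: T₁ = 296.0 K.
From PV = nRT: V₁ = nRT₁/P₁ = 0.001298 L.
Isothermal, so P V is constant: T₂ = T₁; V₂ = V₁·(P₁/P₂) = 0.0003862 L.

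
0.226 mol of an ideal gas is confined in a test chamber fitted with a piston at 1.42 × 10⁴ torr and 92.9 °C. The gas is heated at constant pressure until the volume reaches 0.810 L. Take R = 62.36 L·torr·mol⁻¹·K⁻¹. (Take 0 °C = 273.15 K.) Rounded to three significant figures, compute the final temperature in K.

Convert: T₁ = 366.0 K.
From PV = nRT: V₁ = nRT₁/P₁ = 0.3633 L.
Isobaric, so V/T is constant: P₂ = P₁; T₂ = T₁·(V₂/V₁) = 816.1 K.

T₂ ≈ 816 K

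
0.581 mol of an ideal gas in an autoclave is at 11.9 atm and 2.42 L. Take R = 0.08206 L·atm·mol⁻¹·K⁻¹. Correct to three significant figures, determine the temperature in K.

T ≈ 604 K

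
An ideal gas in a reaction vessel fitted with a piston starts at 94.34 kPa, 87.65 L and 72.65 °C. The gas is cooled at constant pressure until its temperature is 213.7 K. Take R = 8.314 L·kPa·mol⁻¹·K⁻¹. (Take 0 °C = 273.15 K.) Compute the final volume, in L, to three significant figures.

Convert: T₁ = 345.8 K.
P constant ⇒ V ∝ T: P₂ = P₁; V₂ = V₁·(T₂/T₁) = 54.17 L.

V₂ ≈ 54.2 L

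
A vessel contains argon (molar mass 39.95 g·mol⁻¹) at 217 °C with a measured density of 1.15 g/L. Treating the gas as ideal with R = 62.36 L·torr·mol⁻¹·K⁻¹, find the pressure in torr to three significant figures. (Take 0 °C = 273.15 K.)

P ≈ 880 torr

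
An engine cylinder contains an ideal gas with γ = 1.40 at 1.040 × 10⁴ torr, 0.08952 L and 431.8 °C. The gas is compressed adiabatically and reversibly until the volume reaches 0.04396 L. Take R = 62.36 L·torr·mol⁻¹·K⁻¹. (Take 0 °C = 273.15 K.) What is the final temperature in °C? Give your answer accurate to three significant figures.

T₂ ≈ 664 °C

Convert: T₁ = 705.0 K.
Reversible adiabatic, γ = 1.40: T₂ = T₁·(V₁/V₂)^(γ−1) = 936.9 K; P₂ = P₁·(V₁/V₂)^γ = 2.815e+04 torr.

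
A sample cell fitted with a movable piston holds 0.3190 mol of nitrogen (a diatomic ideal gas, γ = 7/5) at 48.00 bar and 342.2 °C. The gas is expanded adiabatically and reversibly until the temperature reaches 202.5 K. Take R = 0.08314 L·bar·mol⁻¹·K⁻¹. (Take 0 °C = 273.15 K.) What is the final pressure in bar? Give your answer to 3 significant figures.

Convert: T₁ = 615.3 K.
From PV = nRT: V₁ = nRT₁/P₁ = 0.3400 L.
Reversible adiabatic, γ = 7/5: P₂ = P₁·(T₂/T₁)^(γ/(γ−1)) = 0.9813 bar; V₂ = V₁·(T₁/T₂)^(1/(γ−1)) = 5.473 L.

P₂ ≈ 0.981 bar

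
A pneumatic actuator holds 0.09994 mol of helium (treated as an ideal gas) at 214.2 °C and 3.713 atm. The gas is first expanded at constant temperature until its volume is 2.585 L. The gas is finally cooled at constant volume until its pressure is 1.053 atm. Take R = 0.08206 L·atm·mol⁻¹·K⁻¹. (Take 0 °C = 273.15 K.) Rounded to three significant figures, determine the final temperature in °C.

T₃ ≈ 58.8 °C

Convert: T₁ = 487.3 K.
From PV = nRT: V₁ = nRT₁/P₁ = 1.076 L.
T constant ⇒ Boyle's law P V = const: T₂ = T₁; P₂ = P₁·(V₁/V₂) = 1.546 atm.
Isochoric, so P/T is constant: V₃ = V₂; T₃ = T₂·(P₃/P₂) = 331.9 K.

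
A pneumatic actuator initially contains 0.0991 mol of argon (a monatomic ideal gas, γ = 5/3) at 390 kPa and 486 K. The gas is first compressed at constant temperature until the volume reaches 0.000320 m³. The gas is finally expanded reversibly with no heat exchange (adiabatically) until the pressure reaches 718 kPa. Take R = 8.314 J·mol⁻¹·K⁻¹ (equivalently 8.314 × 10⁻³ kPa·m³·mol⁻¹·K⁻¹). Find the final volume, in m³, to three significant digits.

V₃ ≈ 0.000447 m³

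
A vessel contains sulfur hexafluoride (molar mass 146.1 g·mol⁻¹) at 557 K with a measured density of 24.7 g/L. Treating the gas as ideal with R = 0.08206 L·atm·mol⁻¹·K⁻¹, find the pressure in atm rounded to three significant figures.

P ≈ 7.73 atm

ρ = PM/(RT) ⇒ P = ρRT/M = (24.7 × 0.08206 × 557.0) / 146.1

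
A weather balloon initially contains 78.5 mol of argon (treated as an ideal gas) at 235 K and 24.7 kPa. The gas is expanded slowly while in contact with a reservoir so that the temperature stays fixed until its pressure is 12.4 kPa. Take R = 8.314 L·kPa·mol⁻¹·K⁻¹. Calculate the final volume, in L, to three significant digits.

V₂ ≈ 1.24e+04 L

From PV = nRT: V₁ = nRT₁/P₁ = 6209 L.
Isothermal, so P V is constant: T₂ = T₁; V₂ = V₁·(P₁/P₂) = 1.237e+04 L.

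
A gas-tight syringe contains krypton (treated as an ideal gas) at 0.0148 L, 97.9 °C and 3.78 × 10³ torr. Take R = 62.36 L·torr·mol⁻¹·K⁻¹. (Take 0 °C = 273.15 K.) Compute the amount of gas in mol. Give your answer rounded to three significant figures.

Convert: T = 371.05 K.
PV = nRT ⇒ n = PV/(RT) = (3.78e+03 × 0.0148) / (62.36 × 371.05)

n ≈ 0.00242 mol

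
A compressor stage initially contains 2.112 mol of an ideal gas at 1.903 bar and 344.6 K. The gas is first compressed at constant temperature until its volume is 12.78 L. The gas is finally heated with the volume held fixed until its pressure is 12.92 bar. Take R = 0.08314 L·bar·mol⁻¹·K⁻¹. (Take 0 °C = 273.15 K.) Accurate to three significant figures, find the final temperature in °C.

From PV = nRT: V₁ = nRT₁/P₁ = 31.80 L.
Isothermal, so P V is constant: T₂ = T₁; P₂ = P₁·(V₁/V₂) = 4.735 bar.
Isochoric, so P/T is constant: V₃ = V₂; T₃ = T₂·(P₃/P₂) = 940.3 K.

T₃ ≈ 667 °C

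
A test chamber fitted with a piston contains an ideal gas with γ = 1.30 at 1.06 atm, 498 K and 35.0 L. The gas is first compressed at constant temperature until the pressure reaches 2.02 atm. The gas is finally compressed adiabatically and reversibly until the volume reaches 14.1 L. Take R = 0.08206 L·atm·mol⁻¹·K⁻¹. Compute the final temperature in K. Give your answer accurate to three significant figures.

T₃ ≈ 539 K

T constant ⇒ Boyle's law P V = const: T₂ = T₁; V₂ = V₁·(P₁/P₂) = 18.37 L.
Adiabatic (γ = 1.30), T V^(γ−1) and P V^γ constant: T₃ = T₂·(V₂/V₃)^(γ−1) = 539.1 K; P₃ = P₂·(V₂/V₃)^γ = 2.848 atm.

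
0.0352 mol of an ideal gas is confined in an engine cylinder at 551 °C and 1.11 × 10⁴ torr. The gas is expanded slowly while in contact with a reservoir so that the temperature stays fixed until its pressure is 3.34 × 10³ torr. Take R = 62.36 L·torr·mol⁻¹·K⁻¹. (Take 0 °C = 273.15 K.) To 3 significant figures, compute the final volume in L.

V₂ ≈ 0.542 L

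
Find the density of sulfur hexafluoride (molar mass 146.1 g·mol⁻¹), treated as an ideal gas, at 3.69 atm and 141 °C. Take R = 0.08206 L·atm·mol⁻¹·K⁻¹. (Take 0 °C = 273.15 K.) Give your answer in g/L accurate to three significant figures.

ρ ≈ 15.9 g/L

ρ = PM/(RT) = (3.69 × 146.1) / (0.08206 × 414.1)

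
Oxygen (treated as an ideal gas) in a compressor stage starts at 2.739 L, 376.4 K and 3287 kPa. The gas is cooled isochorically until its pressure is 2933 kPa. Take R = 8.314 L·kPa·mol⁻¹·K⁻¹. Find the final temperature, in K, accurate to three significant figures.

T₂ ≈ 336 K

V constant ⇒ P ∝ T: V₂ = V₁; T₂ = T₁·(P₂/P₁) = 335.9 K.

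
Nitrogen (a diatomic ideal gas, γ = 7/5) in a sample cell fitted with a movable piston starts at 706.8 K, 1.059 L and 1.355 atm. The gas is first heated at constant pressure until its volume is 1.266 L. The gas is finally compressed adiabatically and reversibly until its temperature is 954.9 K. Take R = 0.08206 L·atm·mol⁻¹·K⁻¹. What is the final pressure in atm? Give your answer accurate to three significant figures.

Isobaric, so V/T is constant: P₂ = P₁; T₂ = T₁·(V₂/V₁) = 845.0 K.
Reversible adiabatic, γ = 7/5: P₃ = P₂·(T₃/T₂)^(γ/(γ−1)) = 2.079 atm; V₃ = V₂·(T₂/T₃)^(1/(γ−1)) = 0.9324 L.

P₃ ≈ 2.08 atm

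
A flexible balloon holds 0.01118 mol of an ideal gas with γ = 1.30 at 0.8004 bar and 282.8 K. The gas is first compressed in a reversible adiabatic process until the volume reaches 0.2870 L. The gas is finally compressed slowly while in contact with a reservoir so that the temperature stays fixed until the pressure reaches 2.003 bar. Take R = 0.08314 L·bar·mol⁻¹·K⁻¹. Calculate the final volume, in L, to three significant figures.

From PV = nRT: V₁ = nRT₁/P₁ = 0.3284 L.
Reversible adiabatic, γ = 1.30: T₂ = T₁·(V₁/V₂)^(γ−1) = 294.5 K; P₂ = P₁·(V₁/V₂)^γ = 0.9537 bar.
T constant ⇒ Boyle's law P V = const: T₃ = T₂; V₃ = V₂·(P₂/P₃) = 0.1367 L.

V₃ ≈ 0.137 L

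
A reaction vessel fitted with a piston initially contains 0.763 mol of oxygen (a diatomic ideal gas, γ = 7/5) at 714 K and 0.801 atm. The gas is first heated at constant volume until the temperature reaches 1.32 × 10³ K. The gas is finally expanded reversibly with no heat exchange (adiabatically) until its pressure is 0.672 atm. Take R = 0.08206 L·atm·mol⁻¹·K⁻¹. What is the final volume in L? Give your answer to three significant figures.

From PV = nRT: V₁ = nRT₁/P₁ = 55.81 L.
Isochoric, so P/T is constant: V₂ = V₁; P₂ = P₁·(T₂/T₁) = 1.481 atm.
Reversible adiabatic, γ = 7/5: T₃ = T₂·(P₃/P₂)^((γ−1)/γ) = 1053 K; V₃ = V₂·(P₂/P₃)^(1/γ) = 98.13 L.

V₃ ≈ 98.1 L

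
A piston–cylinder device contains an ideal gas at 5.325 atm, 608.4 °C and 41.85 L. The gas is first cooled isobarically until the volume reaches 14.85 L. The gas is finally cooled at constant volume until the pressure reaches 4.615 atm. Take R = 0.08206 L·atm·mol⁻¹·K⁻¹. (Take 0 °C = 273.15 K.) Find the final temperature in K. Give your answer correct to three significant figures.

Convert: T₁ = 881.5 K.
Isobaric, so V/T is constant: P₂ = P₁; T₂ = T₁·(V₂/V₁) = 312.8 K.
Isochoric, so P/T is constant: V₃ = V₂; T₃ = T₂·(P₃/P₂) = 271.1 K.

T₃ ≈ 271 K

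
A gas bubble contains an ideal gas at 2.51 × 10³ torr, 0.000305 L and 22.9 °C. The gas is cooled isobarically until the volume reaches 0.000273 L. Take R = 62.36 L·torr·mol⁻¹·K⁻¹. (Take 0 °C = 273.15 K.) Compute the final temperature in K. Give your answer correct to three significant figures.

T₂ ≈ 265 K

Convert: T₁ = 296.0 K.
P constant ⇒ V ∝ T: P₂ = P₁; T₂ = T₁·(V₂/V₁) = 265.0 K.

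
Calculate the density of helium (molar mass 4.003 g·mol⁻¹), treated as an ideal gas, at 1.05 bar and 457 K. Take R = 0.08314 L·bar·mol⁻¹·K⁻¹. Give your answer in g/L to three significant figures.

ρ ≈ 0.111 g/L

ρ = PM/(RT) = (1.05 × 4.003) / (0.08314 × 457.0)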